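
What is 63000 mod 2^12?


63000 & 4095 = 1560

1560


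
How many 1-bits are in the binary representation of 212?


0b11010100 has 4 set bits

4


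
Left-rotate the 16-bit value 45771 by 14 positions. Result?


Rotate 0b1011001011001011 left by 14 (16-bit) = 0b1110110010110010 = 60594

60594


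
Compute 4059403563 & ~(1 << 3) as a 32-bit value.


4059403563 & ~(1 << 3) = 4059403555

4059403555


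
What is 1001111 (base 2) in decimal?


1001111 in decimal = 79

79


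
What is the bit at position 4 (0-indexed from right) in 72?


0b1001000, position 4 = 0

0


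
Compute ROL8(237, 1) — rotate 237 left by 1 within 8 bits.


Rotate 0b11101101 left by 1 (8-bit) = 0b11011011 = 219

219


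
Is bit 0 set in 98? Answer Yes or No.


0b1100010, bit 0 = 0. No

No


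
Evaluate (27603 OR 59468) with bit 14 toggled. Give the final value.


Step 1: 27603 | 59468 = 60383
Step 2: 60383 ^ (1 << 14) = 60383 ^ 16384 = 43999

43999


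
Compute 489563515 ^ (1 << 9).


489563515 ^ (1 << 9) = 489563515 ^ 512 = 489564027

489564027


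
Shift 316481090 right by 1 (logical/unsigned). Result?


0b10010110111010001111001000010 >> 1 = 0b1001011011101000111100100001 = 158240545

158240545


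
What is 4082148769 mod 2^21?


4082148769 & 2097151 = 1090977

1090977


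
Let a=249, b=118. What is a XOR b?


249 ^ 118 = 143

143


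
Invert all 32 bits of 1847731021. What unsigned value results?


1847731021 ^ 4294967295 = 2447236274

2447236274


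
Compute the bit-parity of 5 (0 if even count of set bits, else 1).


0b101 has 2 ones => parity 0

0


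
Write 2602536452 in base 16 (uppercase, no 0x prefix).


2602536452 = 9B1F8E04 hex

9B1F8E04


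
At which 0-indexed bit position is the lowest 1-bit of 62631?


0b1111010010100111. Lowest set bit at position 0

0


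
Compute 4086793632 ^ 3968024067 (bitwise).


0b11110011100101111000010110100000 ^ 0b11101100100000110011111000000011 = 0b11111000101001011101110100011 = 521452451

521452451


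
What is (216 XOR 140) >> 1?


Step 1: 216 ^ 140 = 84
Step 2: 84 >> 1 = 42

42


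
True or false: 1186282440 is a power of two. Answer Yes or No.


0b1000110101101010011101111001000. Multiple bits set => No

No


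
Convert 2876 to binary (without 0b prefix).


2876 = 101100111100 in binary

101100111100


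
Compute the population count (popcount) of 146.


0b10010010 has 3 set bits

3


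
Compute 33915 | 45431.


0b1000010001111011 | 0b1011000101110111 = 0b1011010101111111 = 46463

46463


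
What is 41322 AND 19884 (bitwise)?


0b1010000101101010 & 0b100110110101100 = 0b100101000 = 296

296


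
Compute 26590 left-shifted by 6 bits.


0b110011111011110 << 6 = 0b110011111011110000000 = 1701760

1701760


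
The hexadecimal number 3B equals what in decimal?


3B hex = 59 decimal

59


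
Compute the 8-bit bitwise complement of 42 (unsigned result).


~0b101010 = 0b11010101 = 213 (8-bit unsigned)

213


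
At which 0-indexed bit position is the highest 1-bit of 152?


0b10011000. Highest set bit at position 7

7


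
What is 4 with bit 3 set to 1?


4 | (1 << 3) = 4 | 8 = 12

12


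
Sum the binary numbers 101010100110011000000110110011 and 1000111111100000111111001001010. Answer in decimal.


101010100110011000000110110011 + 1000111111100000111111001001010 = 1110010100010011111111111111101 = 1921646589

1921646589


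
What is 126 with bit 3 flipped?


126 ^ (1 << 3) = 126 ^ 8 = 118

118


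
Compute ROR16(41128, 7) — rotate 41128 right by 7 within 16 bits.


Rotate 0b1010000010101000 right by 7 (16-bit) = 0b101000101000001 = 20801

20801


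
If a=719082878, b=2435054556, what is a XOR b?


719082878 ^ 2435054556 = 3154095778

3154095778


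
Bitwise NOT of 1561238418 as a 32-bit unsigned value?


~0b1011101000011101001101110010010 = 0b10100010111100010110010001101101 = 2733728877 (32-bit unsigned)

2733728877


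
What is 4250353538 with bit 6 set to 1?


4250353538 | (1 << 6) = 4250353538 | 64 = 4250353602

4250353602


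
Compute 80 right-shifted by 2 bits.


0b1010000 >> 2 = 0b10100 = 20

20


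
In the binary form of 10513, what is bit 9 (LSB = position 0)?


0b10100100010001, position 9 = 0

0


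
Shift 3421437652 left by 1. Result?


0b11001011111011101111111011010100 << 1 = 0b110010111110111011111110110101000 = 6842875304

6842875304


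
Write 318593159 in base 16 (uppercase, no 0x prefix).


318593159 = 12FD5887 hex

12FD5887


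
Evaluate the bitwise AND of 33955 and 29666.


0b1000010010100011 & 0b111001111100010 = 0b10100010 = 162

162


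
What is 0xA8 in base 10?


A8 hex = 168 decimal

168


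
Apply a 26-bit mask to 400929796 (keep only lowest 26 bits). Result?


400929796 & 67108863 = 65385476

65385476


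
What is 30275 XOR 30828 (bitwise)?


0b111011001000011 ^ 0b111100001101100 = 0b111000101111 = 3631

3631


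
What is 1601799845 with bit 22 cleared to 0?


1601799845 & ~(1 << 22) = 1597605541

1597605541


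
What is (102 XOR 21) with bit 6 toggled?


Step 1: 102 ^ 21 = 115
Step 2: 115 ^ (1 << 6) = 115 ^ 64 = 51

51


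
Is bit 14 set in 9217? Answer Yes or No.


0b10010000000001, bit 14 = 0. No

No


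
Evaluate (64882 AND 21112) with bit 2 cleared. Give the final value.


Step 1: 64882 & 21112 = 20592
Step 2: 20592 & ~(1 << 2) = 20592

20592


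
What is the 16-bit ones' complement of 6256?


6256 ^ 65535 = 59279

59279


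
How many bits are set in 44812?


0b1010111100001100 has 8 set bits

8


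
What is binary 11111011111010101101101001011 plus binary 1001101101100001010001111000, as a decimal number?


11111011111010101101101001011 + 1001101101100001010001111000 = 101001001100110110111111000011 = 691236803

691236803


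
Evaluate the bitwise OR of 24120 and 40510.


0b101111000111000 | 0b1001111000111110 = 0b1101111000111110 = 56894

56894


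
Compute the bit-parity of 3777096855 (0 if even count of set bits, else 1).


0b11100001001000011110110010010111 has 16 ones => parity 0

0


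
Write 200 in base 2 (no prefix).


200 = 11001000 in binary

11001000


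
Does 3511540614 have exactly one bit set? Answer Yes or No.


0b11010001010011011101101110000110. Multiple bits set => No

No


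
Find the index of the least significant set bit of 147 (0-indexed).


0b10010011. Lowest set bit at position 0

0


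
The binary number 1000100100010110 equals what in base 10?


1000100100010110 in decimal = 35094

35094


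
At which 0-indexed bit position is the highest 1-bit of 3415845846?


0b11001011100110011010101111010110. Highest set bit at position 31

31


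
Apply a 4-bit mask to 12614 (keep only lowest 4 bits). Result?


12614 & 15 = 6

6


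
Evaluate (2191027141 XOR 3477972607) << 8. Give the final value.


Step 1: 2191027141 ^ 3477972607 = 1305857466
Step 2: 1305857466 << 8 = 334299511296

334299511296


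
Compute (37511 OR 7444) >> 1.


Step 1: 37511 | 7444 = 40855
Step 2: 40855 >> 1 = 20427

20427


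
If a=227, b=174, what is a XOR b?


227 ^ 174 = 77

77


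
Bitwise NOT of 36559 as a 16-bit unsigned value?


~0b1000111011001111 = 0b111000100110000 = 28976 (16-bit unsigned)

28976


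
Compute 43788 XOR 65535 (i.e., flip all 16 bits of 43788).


43788 ^ 65535 = 21747

21747


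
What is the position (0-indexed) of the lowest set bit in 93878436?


0b101100110000111100010100100. Lowest set bit at position 2

2


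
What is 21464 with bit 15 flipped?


21464 ^ (1 << 15) = 21464 ^ 32768 = 54232

54232


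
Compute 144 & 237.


0b10010000 & 0b11101101 = 0b10000000 = 128

128


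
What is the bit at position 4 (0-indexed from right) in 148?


0b10010100, position 4 = 1

1


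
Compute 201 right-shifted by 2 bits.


0b11001001 >> 2 = 0b110010 = 50

50


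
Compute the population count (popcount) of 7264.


0b1110001100000 has 5 set bits

5


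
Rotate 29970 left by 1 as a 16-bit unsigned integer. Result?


Rotate 0b111010100010010 left by 1 (16-bit) = 0b1110101000100100 = 59940

59940


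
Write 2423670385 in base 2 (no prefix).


2423670385 = 10010000011101100100011001110001 in binary

10010000011101100100011001110001


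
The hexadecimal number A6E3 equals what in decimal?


A6E3 hex = 42723 decimal

42723


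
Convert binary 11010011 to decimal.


11010011 in decimal = 211

211


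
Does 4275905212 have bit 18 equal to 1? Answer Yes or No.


0b11111110110111010010001010111100, bit 18 = 1. Yes

Yes


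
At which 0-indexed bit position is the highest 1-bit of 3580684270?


0b11010101011011001110011111101110. Highest set bit at position 31

31


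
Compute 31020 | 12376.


0b111100100101100 | 0b11000001011000 = 0b111100101111100 = 31100

31100


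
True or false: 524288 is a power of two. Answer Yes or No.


0b10000000000000000000. Only one bit set => Yes

Yes


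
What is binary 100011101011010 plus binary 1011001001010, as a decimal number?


100011101011010 + 1011001001010 = 101110110100100 = 23972

23972


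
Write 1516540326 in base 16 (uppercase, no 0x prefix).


1516540326 = 5A6491A6 hex

5A6491A6


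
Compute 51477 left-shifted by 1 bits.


0b1100100100010101 << 1 = 0b11001001000101010 = 102954

102954


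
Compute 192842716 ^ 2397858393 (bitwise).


0b1011011111101000101111011100 ^ 0b10001110111011000110101001011001 = 0b10000101100100101110000110000101 = 2240995717

2240995717


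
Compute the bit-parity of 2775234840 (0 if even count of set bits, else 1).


0b10100101011010101011100100011000 has 15 ones => parity 1

1


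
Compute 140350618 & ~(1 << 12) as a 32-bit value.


140350618 & ~(1 << 12) = 140346522

140346522


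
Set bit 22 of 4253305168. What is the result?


4253305168 | (1 << 22) = 4253305168 | 4194304 = 4257499472

4257499472


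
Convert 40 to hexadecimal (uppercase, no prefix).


40 = 28 hex

28


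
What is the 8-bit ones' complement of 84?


84 ^ 255 = 171

171


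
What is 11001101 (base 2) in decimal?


11001101 in decimal = 205

205


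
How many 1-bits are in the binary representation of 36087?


0b1000110011110111 has 10 set bits

10


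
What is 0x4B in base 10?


4B hex = 75 decimal

75


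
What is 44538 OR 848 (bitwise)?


0b1010110111111010 | 0b1101010000 = 0b1010111111111010 = 45050

45050


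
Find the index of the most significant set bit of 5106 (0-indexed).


0b1001111110010. Highest set bit at position 12

12


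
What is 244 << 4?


0b11110100 << 4 = 0b111101000000 = 3904

3904


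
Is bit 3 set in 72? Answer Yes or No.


0b1001000, bit 3 = 1. Yes

Yes


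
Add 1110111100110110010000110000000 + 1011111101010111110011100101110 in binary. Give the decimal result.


1110111100110110010000110000000 + 1011111101010111110011100101110 = 11010111010001110000100010101110 = 3611756718

3611756718


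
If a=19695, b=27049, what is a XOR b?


19695 ^ 27049 = 9542

9542


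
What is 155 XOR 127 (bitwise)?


0b10011011 ^ 0b1111111 = 0b11100100 = 228

228


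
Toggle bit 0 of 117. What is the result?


117 ^ (1 << 0) = 117 ^ 1 = 116

116


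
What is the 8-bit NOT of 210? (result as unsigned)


~0b11010010 = 0b101101 = 45 (8-bit unsigned)

45


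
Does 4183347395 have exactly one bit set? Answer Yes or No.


0b11111001010110001101000011000011. Multiple bits set => No

No


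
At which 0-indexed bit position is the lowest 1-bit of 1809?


0b11100010001. Lowest set bit at position 0

0


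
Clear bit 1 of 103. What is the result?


103 & ~(1 << 1) = 101

101


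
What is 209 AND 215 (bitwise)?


0b11010001 & 0b11010111 = 0b11010001 = 209

209


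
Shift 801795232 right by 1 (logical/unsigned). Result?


0b101111110010100110110010100000 >> 1 = 0b10111111001010011011001010000 = 400897616

400897616


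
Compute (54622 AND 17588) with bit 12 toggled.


Step 1: 54622 & 17588 = 17428
Step 2: 17428 ^ (1 << 12) = 17428 ^ 4096 = 21524

21524


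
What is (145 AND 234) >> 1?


Step 1: 145 & 234 = 128
Step 2: 128 >> 1 = 64

64


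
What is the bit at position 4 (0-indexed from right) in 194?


0b11000010, position 4 = 0

0


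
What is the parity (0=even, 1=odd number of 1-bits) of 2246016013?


0b10000101110111110111110000001101 has 18 ones => parity 0

0


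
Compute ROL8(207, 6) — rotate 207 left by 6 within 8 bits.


Rotate 0b11001111 left by 6 (8-bit) = 0b11110011 = 243

243


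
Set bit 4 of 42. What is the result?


42 | (1 << 4) = 42 | 16 = 58

58


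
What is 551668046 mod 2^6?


551668046 & 63 = 14

14


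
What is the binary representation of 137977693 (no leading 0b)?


137977693 = 1000001110010101111101011101 in binary

1000001110010101111101011101


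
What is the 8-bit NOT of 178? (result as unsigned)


~0b10110010 = 0b1001101 = 77 (8-bit unsigned)

77


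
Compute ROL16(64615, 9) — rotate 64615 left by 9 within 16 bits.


Rotate 0b1111110001100111 left by 9 (16-bit) = 0b1100111111111000 = 53240

53240


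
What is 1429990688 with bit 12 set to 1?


1429990688 | (1 << 12) = 1429990688 | 4096 = 1429994784

1429994784


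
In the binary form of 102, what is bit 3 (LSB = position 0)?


0b1100110, position 3 = 0

0


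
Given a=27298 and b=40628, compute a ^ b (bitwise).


27298 ^ 40628 = 62486

62486


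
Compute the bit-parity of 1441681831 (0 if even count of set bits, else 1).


0b1010101111011100101000110100111 has 18 ones => parity 0

0


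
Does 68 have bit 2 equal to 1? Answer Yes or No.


0b1000100, bit 2 = 1. Yes

Yes


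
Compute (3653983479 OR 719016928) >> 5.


Step 1: 3653983479 | 719016928 = 4225458167
Step 2: 4225458167 >> 5 = 132045567

132045567


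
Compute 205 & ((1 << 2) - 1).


205 & 3 = 1

1


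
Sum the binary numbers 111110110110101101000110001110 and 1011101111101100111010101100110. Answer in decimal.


111110110110101101000110001110 + 1011101111101100111010101100110 = 10011100110100010100011011110100 = 2630960884

2630960884


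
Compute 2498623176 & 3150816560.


0b10010100111011011111011011001000 & 0b10111011110011011010010100110000 = 0b10010000110011011010010000000000 = 2429395968

2429395968


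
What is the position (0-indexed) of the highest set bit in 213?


0b11010101. Highest set bit at position 7

7


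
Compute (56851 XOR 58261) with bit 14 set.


Step 1: 56851 ^ 58261 = 15750
Step 2: 15750 | (1 << 14) = 15750 | 16384 = 32134

32134


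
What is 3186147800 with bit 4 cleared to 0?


3186147800 & ~(1 << 4) = 3186147784

3186147784


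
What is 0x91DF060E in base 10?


91DF060E hex = 2447312398 decimal

2447312398


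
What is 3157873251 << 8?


0b10111100001110010101001001100011 << 8 = 0b1011110000111001010100100110001100000000 = 808415552256

808415552256


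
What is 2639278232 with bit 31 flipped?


2639278232 ^ (1 << 31) = 2639278232 ^ 2147483648 = 491794584

491794584


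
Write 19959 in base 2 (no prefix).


19959 = 100110111110111 in binary

100110111110111


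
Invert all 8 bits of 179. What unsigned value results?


179 ^ 255 = 76

76


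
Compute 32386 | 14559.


0b111111010000010 | 0b11100011011111 = 0b111111011011111 = 32479

32479


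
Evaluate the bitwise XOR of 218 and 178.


0b11011010 ^ 0b10110010 = 0b1101000 = 104

104


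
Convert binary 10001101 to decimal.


10001101 in decimal = 141

141


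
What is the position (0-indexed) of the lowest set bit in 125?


0b1111101. Lowest set bit at position 0

0


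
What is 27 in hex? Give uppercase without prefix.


27 = 1B hex

1B


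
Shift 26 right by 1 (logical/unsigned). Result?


0b11010 >> 1 = 0b1101 = 13

13


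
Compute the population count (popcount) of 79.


0b1001111 has 5 set bits

5


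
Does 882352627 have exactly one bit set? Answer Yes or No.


0b110100100101111010000111110011. Multiple bits set => No

No


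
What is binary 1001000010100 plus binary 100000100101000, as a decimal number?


1001000010100 + 100000100101000 = 101001100111100 = 21308

21308


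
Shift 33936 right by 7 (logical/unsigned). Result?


0b1000010010010000 >> 7 = 0b100001001 = 265

265


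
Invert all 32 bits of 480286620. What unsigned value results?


480286620 ^ 4294967295 = 3814680675

3814680675


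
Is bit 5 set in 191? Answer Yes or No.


0b10111111, bit 5 = 1. Yes

Yes


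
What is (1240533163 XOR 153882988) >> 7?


Step 1: 1240533163 ^ 153882988 = 1088231879
Step 2: 1088231879 >> 7 = 8501811

8501811


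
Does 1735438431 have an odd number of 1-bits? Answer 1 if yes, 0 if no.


0b1100111011100001011000001011111 has 17 ones => parity 1

1


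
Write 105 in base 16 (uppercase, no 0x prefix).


105 = 69 hex

69


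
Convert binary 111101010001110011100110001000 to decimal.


111101010001110011100110001000 in decimal = 1028077960

1028077960


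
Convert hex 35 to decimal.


35 hex = 53 decimal

53


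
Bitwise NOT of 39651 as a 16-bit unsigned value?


~0b1001101011100011 = 0b110010100011100 = 25884 (16-bit unsigned)

25884


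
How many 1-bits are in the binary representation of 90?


0b1011010 has 4 set bits

4


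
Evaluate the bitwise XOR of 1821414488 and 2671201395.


0b1101100100100001001010001011000 ^ 0b10011111001101110100110001110011 = 0b11110011101001111101100000101011 = 4087863339

4087863339


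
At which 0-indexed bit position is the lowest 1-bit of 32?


0b100000. Lowest set bit at position 5

5


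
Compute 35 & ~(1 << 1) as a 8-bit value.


35 & ~(1 << 1) = 33

33


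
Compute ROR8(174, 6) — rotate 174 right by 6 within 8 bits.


Rotate 0b10101110 right by 6 (8-bit) = 0b10111010 = 186

186


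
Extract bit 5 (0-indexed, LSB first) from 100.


0b1100100, position 5 = 1

1


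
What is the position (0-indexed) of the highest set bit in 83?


0b1010011. Highest set bit at position 6

6


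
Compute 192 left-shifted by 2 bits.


0b11000000 << 2 = 0b1100000000 = 768

768


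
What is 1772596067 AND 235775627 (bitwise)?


0b1101001101001111010101101100011 & 0b1110000011011010011010001011 = 0b1000000001011010001000000011 = 134586883

134586883


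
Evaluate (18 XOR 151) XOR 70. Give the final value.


Step 1: 18 ^ 151 = 133
Step 2: 133 ^ 70 = 195

195


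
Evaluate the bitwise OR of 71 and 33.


0b1000111 | 0b100001 = 0b1100111 = 103

103


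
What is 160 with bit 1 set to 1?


160 | (1 << 1) = 160 | 2 = 162

162


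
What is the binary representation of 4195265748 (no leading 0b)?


4195265748 = 11111010000011101010110011010100 in binary

11111010000011101010110011010100


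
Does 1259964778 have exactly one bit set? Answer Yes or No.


0b1001011000110011000100101101010. Multiple bits set => No

No


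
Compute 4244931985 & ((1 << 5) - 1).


4244931985 & 31 = 17

17


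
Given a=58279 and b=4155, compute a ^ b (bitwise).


58279 ^ 4155 = 62364

62364


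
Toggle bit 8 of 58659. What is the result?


58659 ^ (1 << 8) = 58659 ^ 256 = 58403

58403


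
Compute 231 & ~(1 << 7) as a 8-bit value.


231 & ~(1 << 7) = 103

103


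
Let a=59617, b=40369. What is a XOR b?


59617 ^ 40369 = 30032

30032


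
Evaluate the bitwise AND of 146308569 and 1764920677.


0b1000101110000111110111011001 & 0b1101001001100101000110101100101 = 0b1000001100000000110101000001 = 137366849

137366849


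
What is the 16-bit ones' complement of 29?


29 ^ 65535 = 65506

65506


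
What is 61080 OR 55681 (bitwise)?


0b1110111010011000 | 0b1101100110000001 = 0b1111111110011001 = 65433

65433


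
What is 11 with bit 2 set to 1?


11 | (1 << 2) = 11 | 4 = 15

15


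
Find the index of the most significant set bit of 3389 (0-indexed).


0b110100111101. Highest set bit at position 11

11


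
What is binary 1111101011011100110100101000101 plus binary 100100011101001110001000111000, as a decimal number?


1111101011011100110100101000101 + 100100011101001110001000111000 = 10100001111000110100101101111101 = 2716027773

2716027773


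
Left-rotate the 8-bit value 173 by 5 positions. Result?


Rotate 0b10101101 left by 5 (8-bit) = 0b10110101 = 181

181


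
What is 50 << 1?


0b110010 << 1 = 0b1100100 = 100

100


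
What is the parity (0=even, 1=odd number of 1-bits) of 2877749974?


0b10101011100001101111101011010110 has 19 ones => parity 1

1


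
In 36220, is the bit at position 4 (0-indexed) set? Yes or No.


0b1000110101111100, bit 4 = 1. Yes

Yes


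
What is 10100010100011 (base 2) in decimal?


10100010100011 in decimal = 10403

10403


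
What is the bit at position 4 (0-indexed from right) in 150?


0b10010110, position 4 = 1

1


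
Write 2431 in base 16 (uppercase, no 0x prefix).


2431 = 97F hex

97F


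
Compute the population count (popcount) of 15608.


0b11110011111000 has 9 set bits

9


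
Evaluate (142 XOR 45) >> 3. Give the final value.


Step 1: 142 ^ 45 = 163
Step 2: 163 >> 3 = 20

20


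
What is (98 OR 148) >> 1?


Step 1: 98 | 148 = 246
Step 2: 246 >> 1 = 123

123


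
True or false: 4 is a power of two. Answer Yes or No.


0b100. Only one bit set => Yes

Yes


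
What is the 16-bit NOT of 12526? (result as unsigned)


~0b11000011101110 = 0b1100111100010001 = 53009 (16-bit unsigned)

53009


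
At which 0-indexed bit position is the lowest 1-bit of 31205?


0b111100111100101. Lowest set bit at position 0

0


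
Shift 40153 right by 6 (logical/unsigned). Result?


0b1001110011011001 >> 6 = 0b1001110011 = 627

627


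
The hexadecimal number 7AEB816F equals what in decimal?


7AEB816F hex = 2062254447 decimal

2062254447


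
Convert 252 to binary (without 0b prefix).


252 = 11111100 in binary

11111100


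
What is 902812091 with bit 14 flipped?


902812091 ^ (1 << 14) = 902812091 ^ 16384 = 902795707

902795707


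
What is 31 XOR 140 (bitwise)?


0b11111 ^ 0b10001100 = 0b10010011 = 147

147


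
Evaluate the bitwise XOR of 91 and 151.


0b1011011 ^ 0b10010111 = 0b11001100 = 204

204


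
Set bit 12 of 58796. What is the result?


58796 | (1 << 12) = 58796 | 4096 = 62892

62892


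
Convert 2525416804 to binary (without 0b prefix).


2525416804 = 10010110100001101100110101100100 in binary

10010110100001101100110101100100


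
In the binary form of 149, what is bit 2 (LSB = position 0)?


0b10010101, position 2 = 1

1


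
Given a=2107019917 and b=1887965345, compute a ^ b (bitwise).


2107019917 ^ 1887965345 = 220103212

220103212


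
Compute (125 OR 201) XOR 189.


Step 1: 125 | 201 = 253
Step 2: 253 ^ 189 = 64

64


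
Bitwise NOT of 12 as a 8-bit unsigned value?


~0b1100 = 0b11110011 = 243 (8-bit unsigned)

243


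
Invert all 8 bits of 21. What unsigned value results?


21 ^ 255 = 234

234


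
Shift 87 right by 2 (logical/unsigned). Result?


0b1010111 >> 2 = 0b10101 = 21

21


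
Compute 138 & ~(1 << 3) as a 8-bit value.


138 & ~(1 << 3) = 130

130


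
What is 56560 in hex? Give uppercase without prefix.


56560 = DCF0 hex

DCF0


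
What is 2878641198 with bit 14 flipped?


2878641198 ^ (1 << 14) = 2878641198 ^ 16384 = 2878657582

2878657582


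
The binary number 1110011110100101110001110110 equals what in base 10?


1110011110100101110001110110 in decimal = 242900086

242900086


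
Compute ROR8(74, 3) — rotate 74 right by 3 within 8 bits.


Rotate 0b1001010 right by 3 (8-bit) = 0b1001001 = 73

73


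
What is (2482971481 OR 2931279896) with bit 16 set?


Step 1: 2482971481 | 2931279896 = 3221220185
Step 2: 3221220185 | (1 << 16) = 3221220185 | 65536 = 3221220185

3221220185


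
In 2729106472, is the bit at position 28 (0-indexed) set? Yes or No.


0b10100010101010101101110000101000, bit 28 = 0. No

No


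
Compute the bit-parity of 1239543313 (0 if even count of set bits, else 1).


0b1001001111000011110111000010001 has 15 ones => parity 1

1


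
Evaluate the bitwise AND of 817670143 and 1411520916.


0b110000101111001010011111111111 & 0b1010100001000100001100110010100 = 0b10000001000000000000110010100 = 270533012

270533012


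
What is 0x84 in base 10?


84 hex = 132 decimal

132


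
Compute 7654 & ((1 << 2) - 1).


7654 & 3 = 2

2


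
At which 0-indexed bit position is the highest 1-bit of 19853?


0b100110110001101. Highest set bit at position 14

14


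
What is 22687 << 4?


0b101100010011111 << 4 = 0b1011000100111110000 = 362992

362992


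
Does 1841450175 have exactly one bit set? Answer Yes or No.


0b1101101110000100100110010111111. Multiple bits set => No

No


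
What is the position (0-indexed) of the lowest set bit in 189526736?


0b1011010010111111001011010000. Lowest set bit at position 4

4


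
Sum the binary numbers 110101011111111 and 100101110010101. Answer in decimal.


110101011111111 + 100101110010101 = 1011011010010100 = 46740

46740


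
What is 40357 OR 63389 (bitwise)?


0b1001110110100101 | 0b1111011110011101 = 0b1111111110111101 = 65469

65469


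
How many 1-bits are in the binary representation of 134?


0b10000110 has 3 set bits

3


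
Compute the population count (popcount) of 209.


0b11010001 has 4 set bits

4


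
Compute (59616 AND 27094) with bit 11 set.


Step 1: 59616 & 27094 = 26816
Step 2: 26816 | (1 << 11) = 26816 | 2048 = 26816

26816


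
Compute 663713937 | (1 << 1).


663713937 | (1 << 1) = 663713937 | 2 = 663713939

663713939


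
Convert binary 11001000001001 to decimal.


11001000001001 in decimal = 12809

12809


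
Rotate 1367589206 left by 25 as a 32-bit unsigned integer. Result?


Rotate 0b1010001100000111100000101010110 left by 25 (32-bit) = 0b10101100101000110000011110000010 = 2896365442

2896365442


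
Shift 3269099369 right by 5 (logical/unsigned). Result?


0b11000010110110100111111101101001 >> 5 = 0b110000101101101001111111011 = 102159355

102159355


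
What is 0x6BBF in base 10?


6BBF hex = 27583 decimal

27583


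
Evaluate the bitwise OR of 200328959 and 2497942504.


0b1011111100001100011011111111 | 0b10010100111000111001001111101000 = 0b10011111111100111101011111111111 = 2683557887

2683557887


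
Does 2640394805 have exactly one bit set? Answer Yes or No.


0b10011101011000010011101000110101. Multiple bits set => No

No


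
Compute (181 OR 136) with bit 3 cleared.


Step 1: 181 | 136 = 189
Step 2: 189 & ~(1 << 3) = 181

181


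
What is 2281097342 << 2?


0b10000111111101101100100001111110 << 2 = 0b1000011111110110110010000111111000 = 9124389368

9124389368


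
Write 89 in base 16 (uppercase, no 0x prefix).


89 = 59 hex

59


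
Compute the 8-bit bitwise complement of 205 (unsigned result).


~0b11001101 = 0b110010 = 50 (8-bit unsigned)

50


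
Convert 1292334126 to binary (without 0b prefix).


1292334126 = 1001101000001110111010000101110 in binary

1001101000001110111010000101110


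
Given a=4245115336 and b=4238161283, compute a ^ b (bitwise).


4245115336 ^ 4238161283 = 26895435

26895435


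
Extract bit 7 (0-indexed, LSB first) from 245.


0b11110101, position 7 = 1

1


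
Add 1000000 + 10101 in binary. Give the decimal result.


1000000 + 10101 = 1010101 = 85

85


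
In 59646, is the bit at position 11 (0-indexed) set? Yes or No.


0b1110100011111110, bit 11 = 1. Yes

Yes


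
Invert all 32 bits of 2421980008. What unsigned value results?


2421980008 ^ 4294967295 = 1872987287

1872987287


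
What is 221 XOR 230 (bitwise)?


0b11011101 ^ 0b11100110 = 0b111011 = 59

59


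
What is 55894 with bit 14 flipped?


55894 ^ (1 << 14) = 55894 ^ 16384 = 39510

39510


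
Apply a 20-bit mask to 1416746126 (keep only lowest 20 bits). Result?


1416746126 & 1048575 = 119950

119950


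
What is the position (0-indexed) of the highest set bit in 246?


0b11110110. Highest set bit at position 7

7


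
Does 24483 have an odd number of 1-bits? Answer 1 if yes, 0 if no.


0b101111110100011 has 10 ones => parity 0

0


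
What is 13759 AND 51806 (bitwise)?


0b11010110111111 & 0b1100101001011110 = 0b11110 = 30

30


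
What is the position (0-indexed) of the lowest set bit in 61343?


0b1110111110011111. Lowest set bit at position 0

0


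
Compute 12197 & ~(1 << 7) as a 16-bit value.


12197 & ~(1 << 7) = 12069

12069


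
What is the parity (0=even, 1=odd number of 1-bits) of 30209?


0b111011000000001 has 6 ones => parity 0

0


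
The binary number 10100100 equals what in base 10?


10100100 in decimal = 164

164


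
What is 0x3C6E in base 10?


3C6E hex = 15470 decimal

15470


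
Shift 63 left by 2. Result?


0b111111 << 2 = 0b11111100 = 252

252


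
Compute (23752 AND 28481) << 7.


Step 1: 23752 & 28481 = 19520
Step 2: 19520 << 7 = 2498560

2498560


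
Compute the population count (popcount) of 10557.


0b10100100111101 has 8 set bits

8


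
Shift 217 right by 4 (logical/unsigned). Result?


0b11011001 >> 4 = 0b1101 = 13

13


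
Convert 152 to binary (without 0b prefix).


152 = 10011000 in binary

10011000


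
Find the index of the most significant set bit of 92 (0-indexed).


0b1011100. Highest set bit at position 6

6


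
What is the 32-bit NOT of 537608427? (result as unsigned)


~0b100000000010110100000011101011 = 0b11011111111101001011111100010100 = 3757358868 (32-bit unsigned)

3757358868


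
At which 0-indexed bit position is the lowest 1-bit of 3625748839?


0b11011000000111001000100101100111. Lowest set bit at position 0

0


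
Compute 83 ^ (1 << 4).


83 ^ (1 << 4) = 83 ^ 16 = 67

67


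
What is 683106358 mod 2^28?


683106358 & 268435455 = 146235446

146235446


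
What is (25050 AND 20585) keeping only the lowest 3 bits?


Step 1: 25050 & 20585 = 16456
Step 2: 16456 & 7 = 0

0


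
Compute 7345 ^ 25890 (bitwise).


0b1110010110001 ^ 0b110010100100010 = 0b111100110010011 = 31123

31123


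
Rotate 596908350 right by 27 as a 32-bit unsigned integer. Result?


Rotate 0b100011100101000001100100111110 right by 27 (32-bit) = 0b1110010100000110010011111000100 = 1921198020

1921198020


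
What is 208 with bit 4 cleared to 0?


208 & ~(1 << 4) = 192

192


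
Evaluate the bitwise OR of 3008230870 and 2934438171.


0b10110011010011011111010111010110 | 0b10101110111001111111100100011011 = 0b10111111111011111111110111011111 = 3220176351

3220176351


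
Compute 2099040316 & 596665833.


0b1111101000111001101000000111100 & 0b100011100100000110010111101001 = 0b100001000100000100000000101000 = 554713128

554713128


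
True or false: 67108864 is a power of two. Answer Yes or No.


0b100000000000000000000000000. Only one bit set => Yes

Yes


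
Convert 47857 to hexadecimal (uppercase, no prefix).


47857 = BAF1 hex

BAF1


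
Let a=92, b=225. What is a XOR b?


92 ^ 225 = 189

189


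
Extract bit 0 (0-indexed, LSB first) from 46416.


0b1011010101010000, position 0 = 0

0


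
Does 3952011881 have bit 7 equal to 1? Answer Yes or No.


0b11101011100011101110101001101001, bit 7 = 0. No

No


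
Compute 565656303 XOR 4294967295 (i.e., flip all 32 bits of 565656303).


565656303 ^ 4294967295 = 3729310992

3729310992


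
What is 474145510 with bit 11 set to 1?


474145510 | (1 << 11) = 474145510 | 2048 = 474147558

474147558


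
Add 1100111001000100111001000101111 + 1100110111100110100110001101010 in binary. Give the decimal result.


1100111001000100111001000101111 + 1100110111100110100110001101010 = 11001110000101011011111010011001 = 3457531545

3457531545


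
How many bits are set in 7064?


0b1101110011000 has 7 set bits

7


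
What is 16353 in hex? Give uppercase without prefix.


16353 = 3FE1 hex

3FE1


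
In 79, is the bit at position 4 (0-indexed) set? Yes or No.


0b1001111, bit 4 = 0. No

No


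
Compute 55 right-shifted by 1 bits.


0b110111 >> 1 = 0b11011 = 27

27


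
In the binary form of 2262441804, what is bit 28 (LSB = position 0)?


0b10000110110110100001111101001100, position 28 = 0

0


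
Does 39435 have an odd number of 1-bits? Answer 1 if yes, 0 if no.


0b1001101000001011 has 7 ones => parity 1

1


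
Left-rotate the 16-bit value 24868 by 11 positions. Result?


Rotate 0b110000100100100 left by 11 (16-bit) = 0b10001100001001 = 8969

8969


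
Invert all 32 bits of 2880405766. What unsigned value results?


2880405766 ^ 4294967295 = 1414561529

1414561529


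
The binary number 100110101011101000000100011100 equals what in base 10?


100110101011101000000100011100 in decimal = 648970524

648970524


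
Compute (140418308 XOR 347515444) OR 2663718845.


Step 1: 140418308 ^ 347515444 = 484980528
Step 2: 484980528 | 2663718845 = 2666348477

2666348477


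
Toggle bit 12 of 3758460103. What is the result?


3758460103 ^ (1 << 12) = 3758460103 ^ 4096 = 3758464199

3758464199


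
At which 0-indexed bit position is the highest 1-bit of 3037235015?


0b10110101000010001000011101000111. Highest set bit at position 31

31


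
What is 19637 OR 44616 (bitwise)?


0b100110010110101 | 0b1010111001001000 = 0b1110111011111101 = 61181

61181


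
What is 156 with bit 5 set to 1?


156 | (1 << 5) = 156 | 32 = 188

188


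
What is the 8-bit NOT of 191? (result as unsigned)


~0b10111111 = 0b1000000 = 64 (8-bit unsigned)

64


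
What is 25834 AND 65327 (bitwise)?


0b110010011101010 & 0b1111111100101111 = 0b110010000101010 = 25642

25642


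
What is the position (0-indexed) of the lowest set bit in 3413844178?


0b11001011011110110010000011010010. Lowest set bit at position 1

1


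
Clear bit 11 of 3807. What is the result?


3807 & ~(1 << 11) = 1759

1759


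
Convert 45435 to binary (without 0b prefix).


45435 = 1011000101111011 in binary

1011000101111011


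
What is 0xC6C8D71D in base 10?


C6C8D71D hex = 3335051037 decimal

3335051037


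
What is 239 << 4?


0b11101111 << 4 = 0b111011110000 = 3824

3824


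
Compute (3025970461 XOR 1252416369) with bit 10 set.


Step 1: 3025970461 ^ 1252416369 = 4277861996
Step 2: 4277861996 | (1 << 10) = 4277861996 | 1024 = 4277861996

4277861996


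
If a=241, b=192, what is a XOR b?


241 ^ 192 = 49

49


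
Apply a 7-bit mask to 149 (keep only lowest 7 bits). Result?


149 & 127 = 21

21


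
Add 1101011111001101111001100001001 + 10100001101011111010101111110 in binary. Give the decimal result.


1101011111001101111001100001001 + 10100001101011111010101111110 = 10000000000111001110100010000111 = 2149378183

2149378183


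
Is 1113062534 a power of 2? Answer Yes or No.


0b1000010010101111111110010000110. Multiple bits set => No

No


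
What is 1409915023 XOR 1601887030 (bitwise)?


0b1010100000010011001100010001111 ^ 0b1011111011110101101101100110110 = 0b1011011100110100001110111001 = 192103353

192103353


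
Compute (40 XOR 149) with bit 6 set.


Step 1: 40 ^ 149 = 189
Step 2: 189 | (1 << 6) = 189 | 64 = 253

253


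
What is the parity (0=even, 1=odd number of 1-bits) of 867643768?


0b110011101101110011000101111000 has 17 ones => parity 1

1


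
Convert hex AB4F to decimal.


AB4F hex = 43855 decimal

43855


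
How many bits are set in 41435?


0b1010000111011011 has 9 set bits

9


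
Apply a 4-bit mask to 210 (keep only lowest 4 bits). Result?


210 & 15 = 2

2


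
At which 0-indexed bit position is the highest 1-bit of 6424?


0b1100100011000. Highest set bit at position 12

12


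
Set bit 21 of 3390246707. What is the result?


3390246707 | (1 << 21) = 3390246707 | 2097152 = 3392343859

3392343859


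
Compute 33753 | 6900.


0b1000001111011001 | 0b1101011110100 = 0b1001101111111101 = 39933

39933


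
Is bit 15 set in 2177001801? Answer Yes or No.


0b10000001110000100110100101001001, bit 15 = 0. No

No


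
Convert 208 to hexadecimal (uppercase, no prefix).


208 = D0 hex

D0


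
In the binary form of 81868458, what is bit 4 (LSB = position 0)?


0b100111000010011011010101010, position 4 = 0

0


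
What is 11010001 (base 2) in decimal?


11010001 in decimal = 209

209


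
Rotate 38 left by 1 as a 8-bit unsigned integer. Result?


Rotate 0b100110 left by 1 (8-bit) = 0b1001100 = 76

76


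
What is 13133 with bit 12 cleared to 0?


13133 & ~(1 << 12) = 9037

9037


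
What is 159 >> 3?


0b10011111 >> 3 = 0b10011 = 19

19


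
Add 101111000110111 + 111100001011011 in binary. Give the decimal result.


101111000110111 + 111100001011011 = 1101011010010010 = 54930

54930


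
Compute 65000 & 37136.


0b1111110111101000 & 0b1001000100010000 = 0b1001000100000000 = 37120

37120


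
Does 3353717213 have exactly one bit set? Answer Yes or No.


0b11000111111001011010100111011101. Multiple bits set => No

No


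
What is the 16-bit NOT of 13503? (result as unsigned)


~0b11010010111111 = 0b1100101101000000 = 52032 (16-bit unsigned)

52032


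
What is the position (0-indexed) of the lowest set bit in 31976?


0b111110011101000. Lowest set bit at position 3

3


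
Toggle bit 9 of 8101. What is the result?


8101 ^ (1 << 9) = 8101 ^ 512 = 7589

7589


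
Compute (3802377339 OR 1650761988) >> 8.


Step 1: 3802377339 | 1650761988 = 3806834047
Step 2: 3806834047 >> 8 = 14870445

14870445


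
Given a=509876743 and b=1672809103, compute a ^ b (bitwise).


509876743 ^ 1672809103 = 2110853256

2110853256


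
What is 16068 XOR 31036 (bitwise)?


0b11111011000100 ^ 0b111100100111100 = 0b100011111111000 = 18424

18424


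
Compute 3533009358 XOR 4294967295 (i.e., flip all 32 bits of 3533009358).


3533009358 ^ 4294967295 = 761957937

761957937


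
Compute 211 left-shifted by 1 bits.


0b11010011 << 1 = 0b110100110 = 422

422


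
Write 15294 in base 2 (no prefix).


15294 = 11101110111110 in binary

11101110111110


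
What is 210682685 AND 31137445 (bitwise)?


0b1100100011101100001100111101 & 0b1110110110001111010100101 = 0b100010100000001000100101 = 9044517

9044517


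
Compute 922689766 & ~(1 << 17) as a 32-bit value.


922689766 & ~(1 << 17) = 922558694

922558694


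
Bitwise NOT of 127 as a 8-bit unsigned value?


~0b1111111 = 0b10000000 = 128 (8-bit unsigned)

128
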